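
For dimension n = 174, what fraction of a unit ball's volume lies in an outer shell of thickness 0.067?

1 - (1-0.067)^174 ≈ 0.999994 ≈ 99.999425%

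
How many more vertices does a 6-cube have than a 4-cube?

The 6-cube has 2^6 = 64 vertices. The 4-cube has 2^4 = 16 vertices. Difference: 64 - 16 = 48.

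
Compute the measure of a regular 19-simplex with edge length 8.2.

V_19 = √(20) · 8.2^19 / (19! · 2^(19/2)) ≈ 0.0116976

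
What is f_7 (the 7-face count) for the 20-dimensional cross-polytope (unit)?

An n-cross-polytope has 2^(k+1)·C(n,k+1) k-faces. Here 2^8·C(20,8) = 256·125970 = 32248320.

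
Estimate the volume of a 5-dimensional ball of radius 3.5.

Volume = π^{5/2}·(3.5)^5/Γ(7/2) = 16807·π^2/60 ≈ 2764.64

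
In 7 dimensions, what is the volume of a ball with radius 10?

V = 32000000·π^3/21 ≈ 4.72477e+07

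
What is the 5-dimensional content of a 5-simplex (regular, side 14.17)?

V_5 = √(6) · 14.17^5 / (5! · 2^(5/2)) ≈ 2061.43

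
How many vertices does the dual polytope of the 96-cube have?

Number of vertices = 2n = 192.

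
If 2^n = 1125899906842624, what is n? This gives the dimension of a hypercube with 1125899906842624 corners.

n = log_2(1125899906842624) = 50.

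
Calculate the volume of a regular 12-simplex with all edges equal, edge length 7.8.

V_12 = √(13) · 7.8^12 / (12! · 2^(12/2)) ≈ 5.96472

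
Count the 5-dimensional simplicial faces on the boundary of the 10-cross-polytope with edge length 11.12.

An n-cross-polytope has 2^(k+1)·C(n,k+1) k-faces. Here 2^6·C(10,6) = 64·210 = 13440.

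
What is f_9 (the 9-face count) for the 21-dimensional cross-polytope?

Each 9-face is the convex hull of 10 vertices, one chosen as ±e_i from each of 10 distinct axes: 2^10·C(21,10) = 361181184.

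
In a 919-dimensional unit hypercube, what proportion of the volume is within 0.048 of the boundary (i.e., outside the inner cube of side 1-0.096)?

Shell fraction = 1 - (1-0.096)^919 ≈ 1 - 5.233e-41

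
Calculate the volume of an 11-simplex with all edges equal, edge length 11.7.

For a regular n-simplex with edge a, V = (a^n / n!)·√((n+1)/2^n). With a=11.7, n=11: V ≈ 1078.49.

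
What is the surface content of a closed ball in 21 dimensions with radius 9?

The surface area of an n-ball is 2π^(n/2) r^(n-1) / Γ(n/2). For n=21, r=9: 307393813088254199808·π^10/8083075 ≈ 3.56137e+18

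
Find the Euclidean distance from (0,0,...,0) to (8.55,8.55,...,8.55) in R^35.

Diagonal = √35 · 8.55 ≈ 50.5825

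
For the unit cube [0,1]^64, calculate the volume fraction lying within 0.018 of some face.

1 - (1 - 2·0.018)^64 = 1 - 0.964^64 ≈ 0.904296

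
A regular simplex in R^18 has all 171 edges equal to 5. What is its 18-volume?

For a regular n-simplex with edge a, V = (a^n / n!)·√((n+1)/2^n). With a=5, n=18: V ≈ 5.07254e-06.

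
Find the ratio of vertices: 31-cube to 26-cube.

The 31-cube has 2^31 = 2147483648 vertices. The 26-cube has 2^26 = 67108864 vertices. Ratio: 2147483648/67108864 = 32.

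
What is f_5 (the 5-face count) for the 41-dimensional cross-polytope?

Each 5-face is the convex hull of 6 vertices, one chosen as ±e_i from each of 6 distinct axes: 2^6·C(41,6) = 287768832.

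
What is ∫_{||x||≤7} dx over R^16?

V = 4747561509943·π^8/5760 ≈ 7.82073e+12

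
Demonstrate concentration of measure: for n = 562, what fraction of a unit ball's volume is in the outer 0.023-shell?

1 - (1-0.023)^562 ≈ 0.9999979071 ≈ 99.999791%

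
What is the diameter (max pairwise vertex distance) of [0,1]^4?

d = √(1² + 1² + ... + 1²) [4 terms] = √(4·1²) = 1√4 = 2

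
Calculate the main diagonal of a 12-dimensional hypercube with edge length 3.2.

d = √(3.2² + 3.2² + ... + 3.2²) [12 terms] = √(12·3.2²) = 3.2√12 ≈ 11.0851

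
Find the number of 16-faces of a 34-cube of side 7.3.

An n-cube has C(n,k)·2^(n-k) k-faces. Here C(34,16)·2^18 = 2203961430·262144 = 577755265105920.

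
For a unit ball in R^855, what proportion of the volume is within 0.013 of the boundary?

V(inner)/V(outer) = ((1-0.013)/1)^855 ≈ 1.384e-05, so the shell fraction is 0.999986.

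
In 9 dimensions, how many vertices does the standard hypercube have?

The 9-cube has 2^9 = 512 vertices.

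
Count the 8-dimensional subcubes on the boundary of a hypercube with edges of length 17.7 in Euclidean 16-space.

An n-cube has C(n,k)·2^(n-k) k-faces. Here C(16,8)·2^8 = 12870·256 = 3294720.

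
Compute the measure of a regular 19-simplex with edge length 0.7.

V = (0.7^19 / 19!) · √((19+1) / 2^19) ≈ 5.7876e-23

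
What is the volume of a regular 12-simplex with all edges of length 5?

For a regular n-simplex with edge a, V = (a^n / n!)·√((n+1)/2^n). With a=5, n=12: V ≈ 0.0287141.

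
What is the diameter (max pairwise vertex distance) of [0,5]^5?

||(5,5,...,5)|| = √(5)·5 ≈ 11.1803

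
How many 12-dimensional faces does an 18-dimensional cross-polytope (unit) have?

Each 12-face is the convex hull of 13 vertices, one chosen as ±e_i from each of 13 distinct axes: 2^13·C(18,13) = 70189056.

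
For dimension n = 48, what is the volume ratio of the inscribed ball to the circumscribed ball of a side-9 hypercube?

V_in / V_out = (r_in/r_out)^48 = (1/√48)^48 = 48^(-48/2) ≈ 4.469e-41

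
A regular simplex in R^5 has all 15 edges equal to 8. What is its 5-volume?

For a regular n-simplex with edge a, V = (a^n / n!)·√((n+1)/2^n). With a=8, n=5: V ≈ 118.241.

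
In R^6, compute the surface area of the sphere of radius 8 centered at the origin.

The surface area of an n-ball is 2π^(n/2) r^(n-1) / Γ(n/2). For n=6, r=8: 32768·π^3 ≈ 1.01601e+06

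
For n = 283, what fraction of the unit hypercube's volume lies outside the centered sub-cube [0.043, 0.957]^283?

1 - (1 - 2·0.043)^283 = 1 - 0.914^283 ≈ 1 - 8.867e-12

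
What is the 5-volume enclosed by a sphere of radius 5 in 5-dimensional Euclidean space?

The n-ball volume is π^(n/2)·r^n/Γ(n/2+1). With n=5, r=5: V = 5000·π^2/3 ≈ 16449.3.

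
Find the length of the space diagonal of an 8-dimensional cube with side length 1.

The space diagonal of an n-cube of side s is s√n. Here 1·√8 ≈ 2.82843.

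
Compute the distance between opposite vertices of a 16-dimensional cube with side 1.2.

d = √(1.2² + 1.2² + ... + 1.2²) [16 terms] = √(16·1.2²) = 1.2√16 = 4.8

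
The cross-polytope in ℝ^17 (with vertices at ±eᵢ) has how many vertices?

An n-cross-polytope has 2n vertices; here n = 17, giving 34.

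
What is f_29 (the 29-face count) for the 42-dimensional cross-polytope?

f_29(42-orthoplex) = 2^30 · (42 choose 30) = 11873562597326323712.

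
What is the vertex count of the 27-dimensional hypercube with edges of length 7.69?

An n-cube has 2^n vertices; for n = 27 that is 2^27 = 134217728.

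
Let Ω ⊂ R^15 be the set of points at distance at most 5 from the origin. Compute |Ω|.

The n-ball volume is π^(n/2)·r^n/Γ(n/2+1). With n=15, r=5: V = 312500000000·π^7/81081 ≈ 1.16407e+10.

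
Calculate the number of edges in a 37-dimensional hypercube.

Each of the 2^37 = 137438953472 vertices has degree 37; total edges = 37·2^37/2 = 2542620639232.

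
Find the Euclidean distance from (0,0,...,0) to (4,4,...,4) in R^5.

Diagonal = √5 · 4 ≈ 8.94427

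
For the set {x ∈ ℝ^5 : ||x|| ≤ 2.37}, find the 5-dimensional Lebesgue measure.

V_5(2.37) = π^(5/2) · (2.37)^5 / Γ(5/2 + 1) ≈ 393.587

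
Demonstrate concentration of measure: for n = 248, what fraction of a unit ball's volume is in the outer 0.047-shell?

1 - (1-0.047)^248 ≈ 0.999993 ≈ 99.999347%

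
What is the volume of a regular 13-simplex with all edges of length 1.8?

For a regular n-simplex with edge a, V = (a^n / n!)·√((n+1)/2^n). With a=1.8, n=13: V ≈ 1.38239e-08.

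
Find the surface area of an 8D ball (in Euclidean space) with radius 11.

S = n·V_n(r)/r = 8·V_8(11)/11 (volume-to-surface relation), giving 19487171·π^4/3 ≈ 6.32743e+08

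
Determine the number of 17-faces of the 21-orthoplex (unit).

Each 17-face is the convex hull of 18 vertices, one chosen as ±e_i from each of 18 distinct axes: 2^18·C(21,18) = 348651520.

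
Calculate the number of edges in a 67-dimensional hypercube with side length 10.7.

Each of the 2^67 = 147573952589676412928 vertices has degree 67; total edges = 67·2^67/2 = 4943727411754159833088.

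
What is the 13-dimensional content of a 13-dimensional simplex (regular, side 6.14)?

V_13 = √(14) · 6.14^13 / (13! · 2^(13/2)) ≈ 0.117025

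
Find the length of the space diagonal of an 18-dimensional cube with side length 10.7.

||(10.7,10.7,...,10.7)|| = √(18)·10.7 ≈ 45.3963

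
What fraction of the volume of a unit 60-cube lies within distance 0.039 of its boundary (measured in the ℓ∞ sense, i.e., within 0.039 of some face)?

The inner cube has side 1-2·0.039 = 0.922 and volume (0.922)^60 ≈ 0.007653, so the shell holds 0.992347 of the volume.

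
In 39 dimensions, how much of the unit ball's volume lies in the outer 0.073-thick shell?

V(inner)/V(outer) = ((1-0.073)/1)^39 ≈ 0.05201, so the shell fraction is 0.947987.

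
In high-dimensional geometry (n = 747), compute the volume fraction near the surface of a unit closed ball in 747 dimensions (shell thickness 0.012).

1 - (1-0.012)^747 ≈ 0.999879 ≈ 99.9879%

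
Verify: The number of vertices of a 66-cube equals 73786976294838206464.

True. The 66-cube has 2^66 = 73786976294838206464 vertices.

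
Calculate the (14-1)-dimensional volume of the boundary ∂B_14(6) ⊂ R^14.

The surface area of an n-ball is 2π^(n/2) r^(n-1) / Γ(n/2). For n=14, r=6: 181398528·π^7/5 ≈ 1.09575e+11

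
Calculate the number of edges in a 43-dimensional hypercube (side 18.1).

The 43-cube has n·2^(n-1) = 43·2^42 = 43·4398046511104 = 189115999977472 edges.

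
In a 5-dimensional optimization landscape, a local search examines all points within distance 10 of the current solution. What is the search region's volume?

V = 160000·π^2/3 ≈ 526379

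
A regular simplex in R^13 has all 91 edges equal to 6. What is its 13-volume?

For a regular n-simplex with edge a, V = (a^n / n!)·√((n+1)/2^n). With a=6, n=13: V ≈ 0.0867072.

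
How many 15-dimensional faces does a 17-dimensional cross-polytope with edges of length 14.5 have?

An n-cross-polytope has 2^(k+1)·C(n,k+1) k-faces. Here 2^16·C(17,16) = 65536·17 = 1114112.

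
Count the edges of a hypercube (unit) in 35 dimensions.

An n-cube has n·2^(n-1) edges. With n = 35: 35·17179869184 = 601295421440.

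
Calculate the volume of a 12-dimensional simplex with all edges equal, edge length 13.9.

V = (13.9^12 / 12!) · √((12+1) / 2^12) ≈ 6118.32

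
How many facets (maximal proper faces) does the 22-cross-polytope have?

Each 21-face is the convex hull of 22 vertices, one chosen as ±e_i from each of 22 distinct axes: 2^22·C(22,22) = 4194304.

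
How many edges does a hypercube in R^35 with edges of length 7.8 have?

An n-cube has n·2^(n-1) edges. With n = 35: 35·17179869184 = 601295421440.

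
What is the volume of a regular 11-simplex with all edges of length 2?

For a regular n-simplex with edge a, V = (a^n / n!)·√((n+1)/2^n). With a=2, n=11: V ≈ 3.92735e-06.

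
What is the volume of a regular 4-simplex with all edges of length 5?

Volume = 5^4 · √(5/2^4) / 4! ≈ 14.5577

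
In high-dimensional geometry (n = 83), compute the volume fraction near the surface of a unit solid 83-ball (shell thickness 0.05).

1 - (1-0.05)^83 ≈ 0.98584 ≈ 98.58%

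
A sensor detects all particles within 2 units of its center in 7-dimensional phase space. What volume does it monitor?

Volume = π^{7/2}·(2)^7/Γ(9/2) = 2048·π^3/105 ≈ 604.77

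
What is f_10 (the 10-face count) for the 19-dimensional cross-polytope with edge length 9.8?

An n-cross-polytope has 2^(k+1)·C(n,k+1) k-faces. Here 2^11·C(19,11) = 2048·75582 = 154791936.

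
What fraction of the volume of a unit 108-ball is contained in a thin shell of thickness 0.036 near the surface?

1 - (1-0.036)^108 ≈ 0.980931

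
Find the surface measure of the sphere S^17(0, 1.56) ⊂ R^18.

S_18(1.56) = 2·π^(18/2)·(1.56)^17 / Γ(18/2) ≈ 2837.77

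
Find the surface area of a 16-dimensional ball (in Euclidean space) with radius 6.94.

The surface area of an n-ball is 2π^(n/2) r^(n-1) / Γ(n/2). For n=16, r=6.94: 1.57105e+13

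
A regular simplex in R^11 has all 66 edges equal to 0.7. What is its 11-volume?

V_11 = √(12) · 0.7^11 / (11! · 2^(11/2)) ≈ 3.79183e-11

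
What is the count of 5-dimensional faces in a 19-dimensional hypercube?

Number of 5-faces = C(19,5) · 2^(19-5) = 11628 · 16384 = 190513152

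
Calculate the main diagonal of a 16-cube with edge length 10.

d = √(10² + 10² + ... + 10²) [16 terms] = √(16·10²) = 10√16 = 40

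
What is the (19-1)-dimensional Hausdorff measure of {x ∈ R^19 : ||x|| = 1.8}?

S = n·V_n(r)/r = 19·V_19(1.8)/1.8 (volume-to-surface relation), giving 34853.5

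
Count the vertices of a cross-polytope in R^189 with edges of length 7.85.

Number of vertices = 2n = 378.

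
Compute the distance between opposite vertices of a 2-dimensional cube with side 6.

d = √(6² + 6² + ... + 6²) [2 terms] = √(2·6²) = 6√2 ≈ 8.48528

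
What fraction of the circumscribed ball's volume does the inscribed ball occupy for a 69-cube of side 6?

Volume scales as r^n, and r_in/r_out = 1/√69, giving (1/√69)^69 ≈ 3.62833e-64.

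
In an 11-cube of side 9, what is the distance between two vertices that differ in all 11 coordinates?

Diagonal = √11 · 9 ≈ 29.8496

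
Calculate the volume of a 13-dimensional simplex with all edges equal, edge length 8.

V = (8^13 / 13!) · √((13+1) / 2^13) ≈ 3.64971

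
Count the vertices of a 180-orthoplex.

An n-cross-polytope has 2n vertices; here n = 180, giving 360.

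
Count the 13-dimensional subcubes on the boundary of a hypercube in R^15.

Number of 13-faces = C(15,13) · 2^(15-13) = 105 · 4 = 420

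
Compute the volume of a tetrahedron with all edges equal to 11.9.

Volume = (√2/12) · 11.9³ = 198.598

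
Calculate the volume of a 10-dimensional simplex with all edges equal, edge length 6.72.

V = (6.72^10 / 10!) · √((10+1) / 2^10) ≈ 5.36384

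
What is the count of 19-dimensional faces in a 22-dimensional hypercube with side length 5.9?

Number of 19-faces = C(22,19) · 2^(22-19) = 1540 · 8 = 12320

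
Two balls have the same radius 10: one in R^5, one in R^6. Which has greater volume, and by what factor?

V_5(10) ≈ 526379, V_6(10) ≈ 5.16771e+06. The 6-ball is larger by a factor of 9.817.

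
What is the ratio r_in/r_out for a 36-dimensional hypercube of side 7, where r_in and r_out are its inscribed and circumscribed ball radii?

Ratio = (s/2)/(s√36/2) = 36^(-1/2) ≈ 0.166667.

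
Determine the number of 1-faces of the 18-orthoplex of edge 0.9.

Each 1-face is the convex hull of 2 vertices, one chosen as ±e_i from each of 2 distinct axes: 2^2·C(18,2) = 612.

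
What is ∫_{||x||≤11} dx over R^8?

V = 214358881·π^4/24 ≈ 8.70021e+08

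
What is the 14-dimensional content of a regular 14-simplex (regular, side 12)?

Volume = 12^14 · √(15/2^14) / 14! ≈ 445.62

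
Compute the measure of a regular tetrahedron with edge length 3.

Volume = (√2/12) · 3³ = 3.18198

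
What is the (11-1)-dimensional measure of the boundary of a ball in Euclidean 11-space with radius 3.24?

S_11(3.24) = 2·π^(11/2)·(3.24)^10 / Γ(11/2) ≈ 2.64209e+06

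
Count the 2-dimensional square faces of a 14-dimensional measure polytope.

f_2(14-cube) = (14 choose 2) · 2^12 = 372736.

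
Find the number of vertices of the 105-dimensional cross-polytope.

Number of vertices = 2n = 210.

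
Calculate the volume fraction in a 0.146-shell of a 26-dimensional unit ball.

1 - (1-0.146)^26 ≈ 0.983484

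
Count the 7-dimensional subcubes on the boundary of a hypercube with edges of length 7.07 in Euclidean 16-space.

Number of 7-faces = C(16,7) · 2^(16-7) = 11440 · 512 = 5857280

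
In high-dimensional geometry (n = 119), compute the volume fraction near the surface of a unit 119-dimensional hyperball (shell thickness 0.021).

1 - (1-0.021)^119 ≈ 0.919991 ≈ 92.00%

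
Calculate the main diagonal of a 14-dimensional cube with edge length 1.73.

d = √(1.73² + 1.73² + ... + 1.73²) [14 terms] = √(14·1.73²) = 1.73√14 ≈ 6.47307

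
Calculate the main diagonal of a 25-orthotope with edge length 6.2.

||(6.2,6.2,...,6.2)|| = √(25)·6.2 = 31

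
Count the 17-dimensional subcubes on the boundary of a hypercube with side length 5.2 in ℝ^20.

f_17(20-cube) = (20 choose 17) · 2^3 = 9120.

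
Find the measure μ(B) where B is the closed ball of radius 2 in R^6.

Volume = π^{6/2}·(2)^6/Γ(4) = 32·π^3/3 ≈ 330.734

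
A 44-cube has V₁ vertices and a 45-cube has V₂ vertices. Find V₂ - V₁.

V₁ = 2^44 = 17592186044416. V₂ = 2^45 = 35184372088832. V₂ - V₁ = 17592186044416.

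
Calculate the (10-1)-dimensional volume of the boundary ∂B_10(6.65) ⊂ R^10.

|∂B_10(6.65)| ≈ 6.48579e+08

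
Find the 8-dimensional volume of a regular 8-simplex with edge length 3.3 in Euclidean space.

For a regular n-simplex with edge a, V = (a^n / n!)·√((n+1)/2^n). With a=3.3, n=8: V ≈ 0.0654022.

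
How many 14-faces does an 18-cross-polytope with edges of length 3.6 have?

Number of 14-faces = 2^(14+1) · C(18,14+1) = 32768 · 816 = 26738688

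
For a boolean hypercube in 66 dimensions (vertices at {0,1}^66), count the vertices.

Each vertex is a binary string of length 66, so there are 2^66 = 73786976294838206464.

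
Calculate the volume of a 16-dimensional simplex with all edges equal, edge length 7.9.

V = (7.9^16 / 16!) · √((16+1) / 2^16) ≈ 0.177173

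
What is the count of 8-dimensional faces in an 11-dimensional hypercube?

An n-cube has C(n,k)·2^(n-k) k-faces. Here C(11,8)·2^3 = 165·8 = 1320.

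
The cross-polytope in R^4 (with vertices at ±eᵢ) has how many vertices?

An n-cross-polytope has 2n vertices; here n = 4, giving 8.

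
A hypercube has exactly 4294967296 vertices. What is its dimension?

The n-cube has 2^n vertices, and 4294967296 = 2^32, so n = 32.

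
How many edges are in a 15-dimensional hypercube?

An n-cube has C(n,k)·2^(n-k) k-faces. Here C(15,1)·2^14 = 15·16384 = 245760.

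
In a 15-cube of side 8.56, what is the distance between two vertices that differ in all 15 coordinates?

d = √(8.56² + 8.56² + ... + 8.56²) [15 terms] = √(15·8.56²) = 8.56√15 ≈ 33.1527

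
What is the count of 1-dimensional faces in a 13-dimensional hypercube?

Number of 1-faces = C(13,1) · 2^(13-1) = 13 · 4096 = 53248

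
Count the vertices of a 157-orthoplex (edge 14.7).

The vertices are ±e_1, ..., ±e_157, so there are 2·157 = 314.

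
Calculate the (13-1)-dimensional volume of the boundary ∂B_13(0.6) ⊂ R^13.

|∂B_13(0.6)| ≈ 0.0257691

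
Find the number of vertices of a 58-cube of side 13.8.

Number of vertices = 2^58 = 288230376151711744.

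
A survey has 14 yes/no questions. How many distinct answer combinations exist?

Number of vertices = 2^14 = 16384.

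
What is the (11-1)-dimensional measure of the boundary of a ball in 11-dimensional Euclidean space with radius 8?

S_11(8) = 2·π^(11/2)·(8)^10 / Γ(11/2) = 68719476736·π^5/945 ≈ 2.22535e+10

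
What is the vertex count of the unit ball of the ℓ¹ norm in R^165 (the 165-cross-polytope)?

The 165-dimensional cross-polytope has 2n = 2·165 = 330 vertices.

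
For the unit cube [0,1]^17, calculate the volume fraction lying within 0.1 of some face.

Shell fraction = 1 - (1-0.2)^17 ≈ 0.977482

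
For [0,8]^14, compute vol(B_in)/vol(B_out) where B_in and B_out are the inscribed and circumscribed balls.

The radii are 8/2 and 8√14/2, so the volume ratio is (1/√14)^14 = 14^{-14/2} ≈ 9.48645e-09.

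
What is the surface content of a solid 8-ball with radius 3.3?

S = n·V_n(r)/r = 8·V_8(3.3)/3.3 (volume-to-surface relation), giving 138381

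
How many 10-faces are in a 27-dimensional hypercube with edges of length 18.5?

Number of 10-faces = C(27,10) · 2^(27-10) = 8436285 · 131072 = 1105760747520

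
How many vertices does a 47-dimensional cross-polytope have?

The 47-dimensional cross-polytope has 2n = 2·47 = 94 vertices.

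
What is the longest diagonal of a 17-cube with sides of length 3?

||(3,3,...,3)|| = √(17)·3 ≈ 12.3693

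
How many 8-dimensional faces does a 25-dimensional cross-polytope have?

An n-cross-polytope has 2^(k+1)·C(n,k+1) k-faces. Here 2^9·C(25,9) = 512·2042975 = 1046003200.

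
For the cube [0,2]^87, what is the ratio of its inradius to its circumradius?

Ratio = (s/2)/(s√87/2) = 87^(-1/2) ≈ 0.107211.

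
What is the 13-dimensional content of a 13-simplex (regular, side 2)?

V = (2^13 / 13!) · √((13+1) / 2^13) ≈ 5.43849e-08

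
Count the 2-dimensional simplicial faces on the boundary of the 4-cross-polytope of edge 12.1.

Each 2-face is the convex hull of 3 vertices, one chosen as ±e_i from each of 3 distinct axes: 2^3·C(4,3) = 32.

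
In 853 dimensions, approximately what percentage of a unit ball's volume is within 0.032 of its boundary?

1 - (1-0.032)^853 ≈ 1 - 8.947e-13 ≈ (100 - 8.95e-11)%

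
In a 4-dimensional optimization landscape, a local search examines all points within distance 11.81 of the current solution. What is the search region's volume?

The n-ball volume is π^(n/2)·r^n/Γ(n/2+1). With n=4, r=11.81: V ≈ 95999.6.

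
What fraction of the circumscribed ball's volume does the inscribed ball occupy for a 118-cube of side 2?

V_in/V_out = n^(-n/2) = 118^(-118/2) ≈ 5.74066e-123.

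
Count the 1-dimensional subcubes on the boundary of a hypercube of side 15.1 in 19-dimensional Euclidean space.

f_1(19-cube) = (19 choose 1) · 2^18 = 4980736.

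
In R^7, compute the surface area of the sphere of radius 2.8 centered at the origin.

|∂B_7(2.8)| ≈ 15937.7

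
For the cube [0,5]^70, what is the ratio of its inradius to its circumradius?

r_in = 5/2 (half the side); r_out = 5√70/2 (half the diagonal). Ratio = 1/√70 ≈ 0.119523.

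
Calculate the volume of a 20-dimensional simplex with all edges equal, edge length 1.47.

Volume = 1.47^20 · √(21/2^20) / 20! ≈ 4.08349e-18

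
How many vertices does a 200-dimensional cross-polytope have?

An n-cross-polytope has 2n vertices; here n = 200, giving 400.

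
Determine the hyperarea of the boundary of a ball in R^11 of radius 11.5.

|∂B_11(11.5)| = 41426511213649·π^5/15120 ≈ 8.38448e+11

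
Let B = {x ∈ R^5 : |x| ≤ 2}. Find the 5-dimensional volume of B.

The n-ball volume is π^(n/2)·r^n/Γ(n/2+1). With n=5, r=2: V = 256·π^2/15 ≈ 168.441.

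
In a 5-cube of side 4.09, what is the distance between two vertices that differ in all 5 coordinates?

d = √(4.09² + 4.09² + ... + 4.09²) [5 terms] = √(5·4.09²) = 4.09√5 ≈ 9.14552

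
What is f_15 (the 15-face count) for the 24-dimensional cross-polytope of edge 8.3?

Number of 15-faces = 2^(15+1) · C(24,15+1) = 65536 · 735471 = 48199827456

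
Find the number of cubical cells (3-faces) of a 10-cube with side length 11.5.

An n-cube has C(n,k)·2^(n-k) k-faces. Here C(10,3)·2^7 = 120·128 = 15360.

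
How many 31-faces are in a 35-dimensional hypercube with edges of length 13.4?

Choose 31 of 35 axes to span the face (C(35,31) = 52360 ways), then fix each of the remaining 4 coordinates at one of its two extreme values (2^4 = 16 ways): 52360·16 = 837760.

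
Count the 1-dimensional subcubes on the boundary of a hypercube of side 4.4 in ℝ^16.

f_1(16-cube) = (16 choose 1) · 2^15 = 524288.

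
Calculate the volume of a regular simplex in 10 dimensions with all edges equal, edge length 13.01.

Volume = 13.01^10 · √(11/2^10) / 10! ≈ 3967.86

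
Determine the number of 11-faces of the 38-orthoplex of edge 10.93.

Each 11-face is the convex hull of 12 vertices, one chosen as ±e_i from each of 12 distinct axes: 2^12·C(38,12) = 11089818206208.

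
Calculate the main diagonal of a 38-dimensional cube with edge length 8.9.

||(8.9,8.9,...,8.9)|| = √(38)·8.9 ≈ 54.8633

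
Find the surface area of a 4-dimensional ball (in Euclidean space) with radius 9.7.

The surface area of an n-ball is 2π^(n/2) r^(n-1) / Γ(n/2). For n=4, r=9.7: 18015.4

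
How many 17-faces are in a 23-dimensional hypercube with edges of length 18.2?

An n-cube has C(n,k)·2^(n-k) k-faces. Here C(23,17)·2^6 = 100947·64 = 6460608.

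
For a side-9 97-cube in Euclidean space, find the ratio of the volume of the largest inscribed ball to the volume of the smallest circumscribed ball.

V_in/V_out = n^(-n/2) = 97^(-97/2) ≈ 4.38098e-97.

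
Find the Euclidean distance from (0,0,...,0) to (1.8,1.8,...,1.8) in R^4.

d = √(1.8² + 1.8² + ... + 1.8²) [4 terms] = √(4·1.8²) = 1.8√4 = 3.6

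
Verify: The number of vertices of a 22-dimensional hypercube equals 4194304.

True. The 22-cube has 2^22 = 4194304 vertices.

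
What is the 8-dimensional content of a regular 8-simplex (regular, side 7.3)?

V_8 = √(9) · 7.3^8 / (8! · 2^(8/2)) ≈ 37.5028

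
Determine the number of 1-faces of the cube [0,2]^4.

Number of 1-faces = C(4,1) · 2^(4-1) = 4 · 8 = 32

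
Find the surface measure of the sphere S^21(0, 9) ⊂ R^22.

|∂B_22(9)| = 1350851717672992089·π^11/22400 ≈ 1.77422e+19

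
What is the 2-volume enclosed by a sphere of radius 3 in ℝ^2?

V = 9·π ≈ 28.2743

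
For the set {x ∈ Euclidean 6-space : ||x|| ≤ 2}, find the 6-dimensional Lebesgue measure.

V = 32·π^3/3 ≈ 330.734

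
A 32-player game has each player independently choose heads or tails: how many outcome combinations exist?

The 32-cube has 2^32 = 4294967296 vertices.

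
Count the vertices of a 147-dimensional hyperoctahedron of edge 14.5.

The vertices are ±e_1, ..., ±e_147, so there are 2·147 = 294.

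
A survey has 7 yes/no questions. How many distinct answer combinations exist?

Number of vertices = 2^7 = 128.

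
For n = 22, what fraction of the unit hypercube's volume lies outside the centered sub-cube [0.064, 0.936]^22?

1 - (1 - 2·0.064)^22 = 1 - 0.872^22 ≈ 0.950868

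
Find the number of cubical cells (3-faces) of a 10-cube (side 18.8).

f_3(10-cube) = (10 choose 3) · 2^7 = 15360.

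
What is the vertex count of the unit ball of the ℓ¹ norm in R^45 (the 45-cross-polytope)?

The vertices are ±e_1, ..., ±e_45, so there are 2·45 = 90.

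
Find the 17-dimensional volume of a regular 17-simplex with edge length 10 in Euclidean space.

V = (10^17 / 17!) · √((17+1) / 2^17) ≈ 3.29468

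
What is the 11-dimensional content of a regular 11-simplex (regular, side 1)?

Volume = 1^11 · √(12/2^11) / 11! ≈ 1.91765e-09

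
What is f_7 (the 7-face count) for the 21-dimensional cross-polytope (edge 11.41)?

f_7(21-orthoplex) = 2^8 · (21 choose 8) = 52093440.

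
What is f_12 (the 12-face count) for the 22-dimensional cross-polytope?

Number of 12-faces = 2^(12+1) · C(22,12+1) = 8192 · 497420 = 4074864640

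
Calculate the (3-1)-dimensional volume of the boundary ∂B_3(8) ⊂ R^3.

S_3(8) = 2·π^(3/2)·(8)^2 / Γ(3/2) = 4πr² = 4π·(8)² ≈ 804.248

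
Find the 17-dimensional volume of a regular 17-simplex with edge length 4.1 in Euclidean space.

V = (4.1^17 / 17!) · √((17+1) / 2^17) ≈ 8.61268e-07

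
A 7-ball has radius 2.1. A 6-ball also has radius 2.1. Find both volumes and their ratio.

V_7(2.1) ≈ 850.972. V_6(2.1) ≈ 443.215. Ratio V_7/V_6 ≈ 1.92.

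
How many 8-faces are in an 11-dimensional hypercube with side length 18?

f_8(11-cube) = (11 choose 8) · 2^3 = 1320.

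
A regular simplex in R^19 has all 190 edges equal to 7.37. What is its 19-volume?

V = (7.37^19 / 19!) · √((19+1) / 2^19) ≈ 0.00153999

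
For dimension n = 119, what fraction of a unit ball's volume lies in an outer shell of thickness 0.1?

1 - (1-0.1)^119 ≈ 0.9999964119 ≈ 99.999641%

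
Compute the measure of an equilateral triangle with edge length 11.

Area = (√3/4) · 11² = 52.3945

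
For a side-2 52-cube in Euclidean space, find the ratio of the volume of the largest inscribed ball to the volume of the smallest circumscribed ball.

Volume scales as r^n, and r_in/r_out = 1/√52, giving (1/√52)^52 ≈ 2.42054e-45.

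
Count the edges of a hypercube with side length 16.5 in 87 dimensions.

An n-cube has n·2^(n-1) edges. With n = 87: 87·77371252455336267181195264 = 6731298963614255244763987968.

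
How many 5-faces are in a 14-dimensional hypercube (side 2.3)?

Number of 5-faces = C(14,5) · 2^(14-5) = 2002 · 512 = 1025024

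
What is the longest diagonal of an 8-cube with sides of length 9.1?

d = √(9.1² + 9.1² + ... + 9.1²) [8 terms] = √(8·9.1²) = 9.1√8 ≈ 25.7387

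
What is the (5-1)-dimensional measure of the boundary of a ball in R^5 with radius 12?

S = n·V_n(r)/r = 5·V_5(12)/12 (volume-to-surface relation), giving 55296·π^2 ≈ 545750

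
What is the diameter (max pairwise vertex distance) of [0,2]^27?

Diagonal = √27 · 2 ≈ 10.3923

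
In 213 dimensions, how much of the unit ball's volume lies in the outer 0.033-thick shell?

V(inner)/V(outer) = ((1-0.033)/1)^213 ≈ 0.0007868, so the shell fraction is 0.999213.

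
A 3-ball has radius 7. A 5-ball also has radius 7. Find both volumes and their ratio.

V_3(7) ≈ 1436.76. V_5(7) ≈ 88468.5. Ratio V_3/V_5 ≈ 0.01624.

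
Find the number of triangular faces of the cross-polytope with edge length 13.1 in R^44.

f_2(44-orthoplex) = 2^3 · (44 choose 3) = 105952.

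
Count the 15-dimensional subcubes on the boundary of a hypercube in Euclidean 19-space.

Number of 15-faces = C(19,15) · 2^(19-15) = 3876 · 16 = 62016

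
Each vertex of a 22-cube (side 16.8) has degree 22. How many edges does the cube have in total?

Number of 1-faces = C(22,1)·2^(22-1) = 22·2097152 = 46137344.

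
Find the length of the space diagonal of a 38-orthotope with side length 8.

The space diagonal of an n-cube of side s is s√n. Here 8·√38 ≈ 49.3153.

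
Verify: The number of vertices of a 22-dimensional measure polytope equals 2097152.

False. The 22-cube has 2^22 = 4194304 vertices.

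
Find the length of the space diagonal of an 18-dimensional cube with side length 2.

d = √(2² + 2² + ... + 2²) [18 terms] = √(18·2²) = 2√18 ≈ 8.48528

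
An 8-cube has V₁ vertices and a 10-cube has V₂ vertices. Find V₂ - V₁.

V₁ = 2^8 = 256. V₂ = 2^10 = 1024. V₂ - V₁ = 768.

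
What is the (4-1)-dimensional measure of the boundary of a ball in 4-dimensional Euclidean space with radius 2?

The surface area of an n-ball is 2π^(n/2) r^(n-1) / Γ(n/2). For n=4, r=2: 16·π^2 ≈ 157.914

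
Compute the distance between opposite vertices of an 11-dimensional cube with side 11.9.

The space diagonal of an n-cube of side s is s√n. Here 11.9·√11 ≈ 39.4678.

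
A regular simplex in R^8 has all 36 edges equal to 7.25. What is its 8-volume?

V = (7.25^8 / 8!) · √((8+1) / 2^8) ≈ 35.4964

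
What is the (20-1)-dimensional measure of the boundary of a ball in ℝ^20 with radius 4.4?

S_20(4.4) = 2·π^(20/2)·(4.4)^19 / Γ(20/2) ≈ 8.67694e+11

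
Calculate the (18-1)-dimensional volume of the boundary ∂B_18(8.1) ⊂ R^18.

|∂B_18(8.1)| ≈ 4.11248e+15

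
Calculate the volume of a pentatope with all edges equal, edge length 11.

V = (11^4 / 4!) · √((4+1) / 2^4) ≈ 341.024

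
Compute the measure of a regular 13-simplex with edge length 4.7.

V_13 = √(14) · 4.7^13 / (13! · 2^(13/2)) ≈ 0.00362544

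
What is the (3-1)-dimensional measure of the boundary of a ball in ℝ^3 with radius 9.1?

|∂B_3(9.1)| = 4πr² = 4π·(9.1)² ≈ 1040.62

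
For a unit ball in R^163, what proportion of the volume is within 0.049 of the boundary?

Shell fraction = 1 - (1-0.049)^163 ≈ 0.999722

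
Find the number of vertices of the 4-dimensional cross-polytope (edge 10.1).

The vertices are ±e_1, ..., ±e_4, so there are 2·4 = 8.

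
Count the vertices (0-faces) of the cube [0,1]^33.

The 33-cube has 2^33 = 8589934592 vertices.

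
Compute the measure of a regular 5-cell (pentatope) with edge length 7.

V = (7^4 / 4!) · √((4+1) / 2^4) ≈ 55.925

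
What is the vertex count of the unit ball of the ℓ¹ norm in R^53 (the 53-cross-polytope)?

An n-cross-polytope has 2n vertices; here n = 53, giving 106.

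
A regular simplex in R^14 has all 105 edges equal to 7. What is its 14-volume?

For a regular n-simplex with edge a, V = (a^n / n!)·√((n+1)/2^n). With a=7, n=14: V ≈ 0.235396.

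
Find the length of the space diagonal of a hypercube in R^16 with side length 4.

Diagonal = √16 · 4 = 16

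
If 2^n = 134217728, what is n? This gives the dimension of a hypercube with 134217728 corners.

n = log_2(134217728) = 27.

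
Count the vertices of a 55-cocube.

The vertices are ±e_1, ..., ±e_55, so there are 2·55 = 110.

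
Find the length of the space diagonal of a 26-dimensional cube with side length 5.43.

The space diagonal of an n-cube of side s is s√n. Here 5.43·√26 ≈ 27.6877.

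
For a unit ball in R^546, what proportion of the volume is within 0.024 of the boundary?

Shell fraction = 1 - (1-0.024)^546 ≈ 0.9999982638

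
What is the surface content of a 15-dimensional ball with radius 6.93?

|∂B_15(6.93)| ≈ 3.37122e+12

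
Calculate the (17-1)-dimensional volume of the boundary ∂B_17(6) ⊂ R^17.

S = n·V_n(r)/r = 17·V_17(6)/6 (volume-to-surface relation), giving 17832200896512·π^8/25025 ≈ 6.76129e+12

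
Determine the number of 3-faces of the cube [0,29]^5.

f_3(5-cube) = (5 choose 3) · 2^2 = 40.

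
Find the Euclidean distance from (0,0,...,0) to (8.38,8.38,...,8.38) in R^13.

d = √(8.38² + 8.38² + ... + 8.38²) [13 terms] = √(13·8.38²) = 8.38√13 ≈ 30.2145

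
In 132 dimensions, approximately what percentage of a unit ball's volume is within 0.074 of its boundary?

1 - (1-0.074)^132 ≈ 0.999961 ≈ 99.996086%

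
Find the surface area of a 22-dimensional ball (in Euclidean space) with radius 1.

The surface area of an n-ball is 2π^(n/2) r^(n-1) / Γ(n/2). For n=22, r=1: π^11/1814400 ≈ 0.162149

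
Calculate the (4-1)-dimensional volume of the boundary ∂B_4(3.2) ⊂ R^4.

The surface area of an n-ball is 2π^(n/2) r^(n-1) / Γ(n/2). For n=4, r=3.2: 646.814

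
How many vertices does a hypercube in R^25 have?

An n-cube has 2^n vertices; for n = 25 that is 2^25 = 33554432.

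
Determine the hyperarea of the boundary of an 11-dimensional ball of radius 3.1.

The surface area of an n-ball is 2π^(n/2) r^(n-1) / Γ(n/2). For n=11, r=3.1: 1.69869e+06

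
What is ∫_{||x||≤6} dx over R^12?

Volume = π^{12/2}·(6)^12/Γ(7) = 15116544·π^6/5 ≈ 2.90658e+09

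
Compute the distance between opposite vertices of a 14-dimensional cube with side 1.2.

The space diagonal of an n-cube of side s is s√n. Here 1.2·√14 ≈ 4.48999.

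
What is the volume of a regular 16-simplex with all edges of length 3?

V_16 = √(17) · 3^16 / (16! · 2^(16/2)) ≈ 3.31364e-08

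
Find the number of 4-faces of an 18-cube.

An n-cube has C(n,k)·2^(n-k) k-faces. Here C(18,4)·2^14 = 3060·16384 = 50135040.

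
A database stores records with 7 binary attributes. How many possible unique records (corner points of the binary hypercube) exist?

Each vertex is a binary string of length 7, so there are 2^7 = 128.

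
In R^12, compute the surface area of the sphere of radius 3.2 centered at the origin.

The surface area of an n-ball is 2π^(n/2) r^(n-1) / Γ(n/2). For n=12, r=3.2: 5.77295e+06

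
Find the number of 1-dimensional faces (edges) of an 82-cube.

The 82-cube has n·2^(n-1) = 82·2^81 = 82·2417851639229258349412352 = 198263834416799184651812864 edges.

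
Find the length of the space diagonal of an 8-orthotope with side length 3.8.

The space diagonal of an n-cube of side s is s√n. Here 3.8·√8 ≈ 10.748.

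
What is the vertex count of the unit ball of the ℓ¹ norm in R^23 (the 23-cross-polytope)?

Number of vertices = 2n = 46.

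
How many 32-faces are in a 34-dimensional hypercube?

An n-cube has C(n,k)·2^(n-k) k-faces. Here C(34,32)·2^2 = 561·4 = 2244.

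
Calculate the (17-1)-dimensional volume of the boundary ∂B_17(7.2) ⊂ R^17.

|∂B_17(7.2)| ≈ 1.25006e+14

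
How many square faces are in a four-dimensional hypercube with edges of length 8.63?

Choose 2 of 4 axes to span the face (C(4,2) = 6 ways), then fix each of the remaining 2 coordinates at one of its two extreme values (2^2 = 4 ways): 6·4 = 24.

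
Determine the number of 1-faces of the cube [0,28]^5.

Number of 1-faces = C(5,1) · 2^(5-1) = 5 · 16 = 80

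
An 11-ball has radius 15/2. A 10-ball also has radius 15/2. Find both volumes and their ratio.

V_11(7.5) ≈ 7.95754e+09. V_10(7.5) ≈ 1.43609e+09. Ratio V_11/V_10 ≈ 5.541.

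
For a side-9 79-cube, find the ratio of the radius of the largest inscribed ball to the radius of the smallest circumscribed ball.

r_in / r_out = (9/2) / (9√79/2) = 1/√79 ≈ 0.112509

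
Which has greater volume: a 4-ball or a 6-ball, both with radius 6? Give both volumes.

V_4(6) ≈ 6395.5. V_6(6) ≈ 241105. The 6-ball is larger.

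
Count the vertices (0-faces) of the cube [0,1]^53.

Each vertex is a binary string of length 53, so there are 2^53 = 9007199254740992.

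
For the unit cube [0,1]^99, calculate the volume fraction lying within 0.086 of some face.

The inner cube has side 1-2·0.086 = 0.828 and volume (0.828)^99 ≈ 7.674e-09, so the shell holds 0.9999999923 of the volume.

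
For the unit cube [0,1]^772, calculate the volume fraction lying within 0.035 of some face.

The inner cube has side 1-2·0.035 = 0.93 and volume (0.93)^772 ≈ 4.665e-25, so the shell holds 1 - 4.665e-25 of the volume.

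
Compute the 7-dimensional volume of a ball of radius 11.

The n-ball volume is π^(n/2)·r^n/Γ(n/2+1). With n=7, r=11: V = 311794736·π^3/105 ≈ 9.20723e+07.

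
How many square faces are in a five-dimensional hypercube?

Choose 2 of 5 axes to span the face (C(5,2) = 10 ways), then fix each of the remaining 3 coordinates at one of its two extreme values (2^3 = 8 ways): 10·8 = 80.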